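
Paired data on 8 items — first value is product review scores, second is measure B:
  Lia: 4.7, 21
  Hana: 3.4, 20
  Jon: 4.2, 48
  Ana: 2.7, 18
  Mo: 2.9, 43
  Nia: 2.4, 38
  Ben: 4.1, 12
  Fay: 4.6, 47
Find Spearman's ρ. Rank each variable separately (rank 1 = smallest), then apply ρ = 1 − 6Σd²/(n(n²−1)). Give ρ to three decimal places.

0.262

Ranks of variable 1: 8, 4, 6, 2, 3, 1, 5, 7
Ranks of variable 2: 4, 3, 8, 2, 6, 5, 1, 7
d = r₁ − r₂: 4, 1, -2, 0, -3, -4, 4, 0
d²: 16, 1, 4, 0, 9, 16, 16, 0; Σd² = 62
ρ = 1 − 6·62/(8·63) = 1 − 372/504 = 0.262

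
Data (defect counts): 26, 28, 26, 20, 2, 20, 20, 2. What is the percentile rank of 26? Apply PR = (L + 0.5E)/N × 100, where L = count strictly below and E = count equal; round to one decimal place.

N = 8.
Strictly below 26: 5. Equal to 26: 2.
PR = (5 + 0.5·2)/8 × 100 = 75.0

75.0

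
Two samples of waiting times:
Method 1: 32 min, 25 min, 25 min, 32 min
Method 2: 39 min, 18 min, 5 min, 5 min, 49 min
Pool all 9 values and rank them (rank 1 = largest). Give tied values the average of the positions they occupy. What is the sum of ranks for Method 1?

Sorted (descending): 49, 39, 32, 32, 25, 25, 18, 5, 5
The 2 values of 32 occupy positions 3–4 → average rank (3+4)/2 = 3.5.
The 2 values of 25 occupy positions 5–6 → average rank (5+6)/2 = 5.5.
The 2 values of 5 occupy positions 8–9 → average rank (8+9)/2 = 8.5.
Method 1 values → pooled ranks: 32→3.5, 25→5.5, 25→5.5, 32→3.5
Rank sum = 3.5 + 5.5 + 5.5 + 3.5 = 18

18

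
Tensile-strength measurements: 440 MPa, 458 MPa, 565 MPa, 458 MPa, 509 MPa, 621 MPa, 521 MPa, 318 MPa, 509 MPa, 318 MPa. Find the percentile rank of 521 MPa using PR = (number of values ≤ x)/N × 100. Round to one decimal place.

80.0

N = 10.
Strictly below 521: 7. Equal to 521: 1.
PR = 8/10 × 100 = 80.0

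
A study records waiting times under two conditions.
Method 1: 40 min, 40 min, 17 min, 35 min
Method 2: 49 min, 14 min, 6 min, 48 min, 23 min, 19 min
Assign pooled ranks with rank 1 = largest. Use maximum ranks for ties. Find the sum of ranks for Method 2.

Sorted (descending): 49, 48, 40, 40, 35, 23, 19, 17, 14, 6
The 2 values of 40 occupy positions 3–4 → each gets rank 4.
Method 2 values → pooled ranks: 49→1, 14→9, 6→10, 48→2, 23→6, 19→7
Rank sum = 1 + 9 + 10 + 2 + 6 + 7 = 35

35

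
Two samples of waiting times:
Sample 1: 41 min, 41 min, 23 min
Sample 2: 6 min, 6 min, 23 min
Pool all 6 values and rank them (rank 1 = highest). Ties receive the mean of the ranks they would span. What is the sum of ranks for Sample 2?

Sorted (descending): 41, 41, 23, 23, 6, 6
The 2 values of 41 occupy positions 1–2 → average rank (1+2)/2 = 1.5.
The 2 values of 23 occupy positions 3–4 → average rank (3+4)/2 = 3.5.
The 2 values of 6 occupy positions 5–6 → average rank (5+6)/2 = 5.5.
Sample 2 values → pooled ranks: 6→5.5, 6→5.5, 23→3.5
Rank sum = 5.5 + 5.5 + 3.5 = 14.5

14.5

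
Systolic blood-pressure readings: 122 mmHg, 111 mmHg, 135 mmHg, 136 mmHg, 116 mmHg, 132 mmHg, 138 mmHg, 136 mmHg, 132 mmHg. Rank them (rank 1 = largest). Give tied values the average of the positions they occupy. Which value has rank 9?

111

Sorted (descending): 138, 136, 136, 135, 132, 132, 122, 116, 111
The 2 values of 136 occupy positions 2–3 → average rank (2+3)/2 = 2.5.
The 2 values of 132 occupy positions 5–6 → average rank (5+6)/2 = 5.5.
Rank 9 → value 111.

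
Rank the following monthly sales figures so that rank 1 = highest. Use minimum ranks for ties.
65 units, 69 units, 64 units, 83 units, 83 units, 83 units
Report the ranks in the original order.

Sorted (descending): 83, 83, 83, 69, 65, 64
The 3 values of 83 occupy positions 1–3 → each gets rank 1.

5, 4, 6, 1, 1, 1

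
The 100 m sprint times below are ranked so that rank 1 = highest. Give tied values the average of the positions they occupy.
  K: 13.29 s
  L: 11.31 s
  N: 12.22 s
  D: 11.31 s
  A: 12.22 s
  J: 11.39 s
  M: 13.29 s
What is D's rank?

6.5

Sorted (descending): 13.29, 13.29, 12.22, 12.22, 11.39, 11.31, 11.31
The 2 values of 13.29 occupy positions 1–2 → average rank (1+2)/2 = 1.5.
The 2 values of 12.22 occupy positions 3–4 → average rank (3+4)/2 = 3.5.
The 2 values of 11.31 occupy positions 6–7 → average rank (6+7)/2 = 6.5.
D has value 11.31 s → rank 6.5.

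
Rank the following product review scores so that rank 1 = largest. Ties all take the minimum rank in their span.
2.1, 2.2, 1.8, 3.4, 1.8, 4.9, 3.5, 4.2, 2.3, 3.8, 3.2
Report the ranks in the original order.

9, 8, 10, 5, 10, 1, 4, 2, 7, 3, 6

Sorted (descending): 4.9, 4.2, 3.8, 3.5, 3.4, 3.2, 2.3, 2.2, 2.1, 1.8, 1.8
The 2 values of 1.8 occupy positions 10–11 → each gets rank 10.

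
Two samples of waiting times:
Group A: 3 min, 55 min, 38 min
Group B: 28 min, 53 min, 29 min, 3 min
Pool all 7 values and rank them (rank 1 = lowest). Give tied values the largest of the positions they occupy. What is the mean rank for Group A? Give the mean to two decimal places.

Sorted (ascending): 3, 3, 28, 29, 38, 53, 55
The 2 values of 3 occupy positions 1–2 → each gets rank 2.
Group A values → pooled ranks: 3→2, 55→7, 38→5
Mean rank = (2 + 7 + 5) / 3 = 4.67

4.67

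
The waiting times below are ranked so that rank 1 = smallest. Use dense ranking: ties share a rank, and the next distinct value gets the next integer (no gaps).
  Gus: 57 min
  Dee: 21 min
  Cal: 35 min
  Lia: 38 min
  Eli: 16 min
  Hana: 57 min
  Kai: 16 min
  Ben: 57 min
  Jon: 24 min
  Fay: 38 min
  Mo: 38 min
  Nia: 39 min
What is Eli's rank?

Sorted (ascending): 16, 16, 21, 24, 35, 38, 38, 38, 39, 57, 57, 57
The 2 values of 16 share dense rank 1.
The 3 values of 38 share dense rank 5.
The 3 values of 57 share dense rank 7.
Remaining distinct values take the next consecutive integers.
Eli has value 16 min → rank 1.

1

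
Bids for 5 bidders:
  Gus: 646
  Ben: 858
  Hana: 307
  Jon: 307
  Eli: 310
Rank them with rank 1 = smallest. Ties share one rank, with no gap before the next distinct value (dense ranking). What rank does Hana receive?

Sorted (ascending): 307, 307, 310, 646, 858
The 2 values of 307 share dense rank 1.
Remaining distinct values take the next consecutive integers.
Hana has value 307 → rank 1.

1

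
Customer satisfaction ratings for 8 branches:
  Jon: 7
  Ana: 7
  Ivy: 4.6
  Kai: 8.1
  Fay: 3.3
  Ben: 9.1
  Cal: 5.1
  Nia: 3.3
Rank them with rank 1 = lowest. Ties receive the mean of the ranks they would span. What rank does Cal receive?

4

Sorted (ascending): 3.3, 3.3, 4.6, 5.1, 7, 7, 8.1, 9.1
The 2 values of 3.3 occupy positions 1–2 → average rank (1+2)/2 = 1.5.
The 2 values of 7 occupy positions 5–6 → average rank (5+6)/2 = 5.5.
Cal has value 5.1 → rank 4.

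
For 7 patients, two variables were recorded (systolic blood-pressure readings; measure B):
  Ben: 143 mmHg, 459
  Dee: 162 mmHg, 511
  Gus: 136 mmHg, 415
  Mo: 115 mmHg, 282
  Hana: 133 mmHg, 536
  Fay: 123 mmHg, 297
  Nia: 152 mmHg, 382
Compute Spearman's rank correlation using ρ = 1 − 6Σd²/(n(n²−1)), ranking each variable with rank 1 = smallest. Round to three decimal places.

Ranks of variable 1: 5, 7, 4, 1, 3, 2, 6
Ranks of variable 2: 5, 6, 4, 1, 7, 2, 3
d = r₁ − r₂: 0, 1, 0, 0, -4, 0, 3
d²: 0, 1, 0, 0, 16, 0, 9; Σd² = 26
ρ = 1 − 6·26/(7·48) = 1 − 156/336 = 0.536

0.536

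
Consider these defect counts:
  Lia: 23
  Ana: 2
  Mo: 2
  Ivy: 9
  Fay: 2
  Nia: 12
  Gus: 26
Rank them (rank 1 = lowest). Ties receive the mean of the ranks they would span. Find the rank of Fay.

2

Sorted (ascending): 2, 2, 2, 9, 12, 23, 26
The 3 values of 2 occupy positions 1–3 → average rank 2.
Fay has value 2 → rank 2.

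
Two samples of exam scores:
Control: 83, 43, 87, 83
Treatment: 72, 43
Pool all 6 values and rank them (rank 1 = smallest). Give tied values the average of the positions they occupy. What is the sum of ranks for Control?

16.5

Sorted (ascending): 43, 43, 72, 83, 83, 87
The 2 values of 43 occupy positions 1–2 → average rank (1+2)/2 = 1.5.
The 2 values of 83 occupy positions 4–5 → average rank (4+5)/2 = 4.5.
Control values → pooled ranks: 83→4.5, 43→1.5, 87→6, 83→4.5
Rank sum = 4.5 + 1.5 + 6 + 4.5 = 16.5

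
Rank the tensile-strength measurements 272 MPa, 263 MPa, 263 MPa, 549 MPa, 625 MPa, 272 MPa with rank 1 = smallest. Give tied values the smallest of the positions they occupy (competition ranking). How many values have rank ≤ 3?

4

Sorted (ascending): 263, 263, 272, 272, 549, 625
The 2 values of 263 occupy positions 1–2 → each gets rank 1.
The 2 values of 272 occupy positions 3–4 → each gets rank 3.
Ranks ≤ 3: {1, 1, 3, 3} → 4 values.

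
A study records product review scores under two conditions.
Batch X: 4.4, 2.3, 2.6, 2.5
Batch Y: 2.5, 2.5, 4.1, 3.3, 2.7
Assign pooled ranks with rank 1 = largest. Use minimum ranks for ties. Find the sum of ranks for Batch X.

Sorted (descending): 4.4, 4.1, 3.3, 2.7, 2.6, 2.5, 2.5, 2.5, 2.3
The 3 values of 2.5 occupy positions 6–8 → each gets rank 6.
Batch X values → pooled ranks: 4.4→1, 2.3→9, 2.6→5, 2.5→6
Rank sum = 1 + 9 + 5 + 6 = 21

21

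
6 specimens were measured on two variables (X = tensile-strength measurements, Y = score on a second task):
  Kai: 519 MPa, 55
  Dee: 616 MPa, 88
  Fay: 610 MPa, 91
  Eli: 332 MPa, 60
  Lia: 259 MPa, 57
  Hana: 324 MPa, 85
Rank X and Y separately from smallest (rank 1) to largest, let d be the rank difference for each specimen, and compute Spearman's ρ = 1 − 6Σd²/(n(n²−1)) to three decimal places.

Ranks of variable 1: 4, 6, 5, 3, 1, 2
Ranks of variable 2: 1, 5, 6, 3, 2, 4
d = r₁ − r₂: 3, 1, -1, 0, -1, -2
d²: 9, 1, 1, 0, 1, 4; Σd² = 16
ρ = 1 − 6·16/(6·35) = 1 − 96/210 = 0.543

0.543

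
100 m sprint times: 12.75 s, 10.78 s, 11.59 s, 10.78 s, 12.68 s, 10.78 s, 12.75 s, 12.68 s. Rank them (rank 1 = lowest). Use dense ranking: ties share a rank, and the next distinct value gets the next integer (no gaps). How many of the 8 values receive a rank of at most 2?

Sorted (ascending): 10.78, 10.78, 10.78, 11.59, 12.68, 12.68, 12.75, 12.75
The 3 values of 10.78 share dense rank 1.
The 2 values of 12.68 share dense rank 3.
The 2 values of 12.75 share dense rank 4.
Remaining distinct values take the next consecutive integers.
Ranks ≤ 2: {1, 1, 1, 2} → 4 values.

4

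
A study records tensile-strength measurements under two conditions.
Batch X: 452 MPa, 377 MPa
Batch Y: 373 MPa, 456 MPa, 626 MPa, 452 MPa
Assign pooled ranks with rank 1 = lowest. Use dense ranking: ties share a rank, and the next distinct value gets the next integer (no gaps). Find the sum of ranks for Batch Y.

Sorted (ascending): 373, 377, 452, 452, 456, 626
The 2 values of 452 share dense rank 3.
Remaining distinct values take the next consecutive integers.
Batch Y values → pooled ranks: 373→1, 456→4, 626→5, 452→3
Rank sum = 1 + 4 + 5 + 3 = 13

13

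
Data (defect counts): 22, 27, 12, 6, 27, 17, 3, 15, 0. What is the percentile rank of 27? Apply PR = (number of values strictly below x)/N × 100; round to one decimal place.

N = 9.
Strictly below 27: 7. Equal to 27: 2.
PR = 7/9 × 100 = 77.8

77.8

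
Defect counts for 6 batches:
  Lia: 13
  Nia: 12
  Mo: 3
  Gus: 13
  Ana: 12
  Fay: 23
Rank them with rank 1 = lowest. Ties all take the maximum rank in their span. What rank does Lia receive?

5

Sorted (ascending): 3, 12, 12, 13, 13, 23
The 2 values of 12 occupy positions 2–3 → each gets rank 3.
The 2 values of 13 occupy positions 4–5 → each gets rank 5.
Lia has value 13 → rank 5.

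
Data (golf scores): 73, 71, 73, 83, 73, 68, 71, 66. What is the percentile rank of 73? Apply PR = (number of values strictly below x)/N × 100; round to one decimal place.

N = 8.
Strictly below 73: 4. Equal to 73: 3.
PR = 4/8 × 100 = 50.0

50.0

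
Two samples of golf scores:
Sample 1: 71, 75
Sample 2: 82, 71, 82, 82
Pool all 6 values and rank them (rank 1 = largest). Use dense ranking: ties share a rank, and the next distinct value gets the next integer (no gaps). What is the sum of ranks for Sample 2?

Sorted (descending): 82, 82, 82, 75, 71, 71
The 3 values of 82 share dense rank 1.
The 2 values of 71 share dense rank 3.
Remaining distinct values take the next consecutive integers.
Sample 2 values → pooled ranks: 82→1, 71→3, 82→1, 82→1
Rank sum = 1 + 3 + 1 + 1 = 6

6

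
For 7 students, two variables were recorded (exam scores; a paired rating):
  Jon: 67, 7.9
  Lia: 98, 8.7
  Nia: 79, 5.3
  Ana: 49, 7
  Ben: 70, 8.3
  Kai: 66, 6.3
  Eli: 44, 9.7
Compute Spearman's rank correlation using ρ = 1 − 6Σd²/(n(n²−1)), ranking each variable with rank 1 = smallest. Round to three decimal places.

Ranks of variable 1: 4, 7, 6, 2, 5, 3, 1
Ranks of variable 2: 4, 6, 1, 3, 5, 2, 7
d = r₁ − r₂: 0, 1, 5, -1, 0, 1, -6
d²: 0, 1, 25, 1, 0, 1, 36; Σd² = 64
ρ = 1 − 6·64/(7·48) = 1 − 384/336 = -0.143

-0.143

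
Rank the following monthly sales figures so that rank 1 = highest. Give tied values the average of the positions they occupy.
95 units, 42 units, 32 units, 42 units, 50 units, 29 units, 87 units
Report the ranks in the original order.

1, 4.5, 6, 4.5, 3, 7, 2

Sorted (descending): 95, 87, 50, 42, 42, 32, 29
The 2 values of 42 occupy positions 4–5 → average rank (4+5)/2 = 4.5.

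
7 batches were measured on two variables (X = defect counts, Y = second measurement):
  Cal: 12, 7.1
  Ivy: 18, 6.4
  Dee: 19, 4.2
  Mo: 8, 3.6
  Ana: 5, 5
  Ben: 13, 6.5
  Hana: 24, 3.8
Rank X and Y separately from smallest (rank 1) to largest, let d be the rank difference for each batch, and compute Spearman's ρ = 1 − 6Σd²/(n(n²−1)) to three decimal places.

-0.143

Ranks of variable 1: 3, 5, 6, 2, 1, 4, 7
Ranks of variable 2: 7, 5, 3, 1, 4, 6, 2
d = r₁ − r₂: -4, 0, 3, 1, -3, -2, 5
d²: 16, 0, 9, 1, 9, 4, 25; Σd² = 64
ρ = 1 − 6·64/(7·48) = 1 − 384/336 = -0.143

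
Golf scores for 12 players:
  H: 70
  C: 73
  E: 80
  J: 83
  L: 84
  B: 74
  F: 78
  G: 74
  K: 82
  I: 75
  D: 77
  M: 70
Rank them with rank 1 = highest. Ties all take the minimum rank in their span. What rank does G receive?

8

Sorted (descending): 84, 83, 82, 80, 78, 77, 75, 74, 74, 73, 70, 70
The 2 values of 74 occupy positions 8–9 → each gets rank 8.
The 2 values of 70 occupy positions 11–12 → each gets rank 11.
G has value 74 → rank 8.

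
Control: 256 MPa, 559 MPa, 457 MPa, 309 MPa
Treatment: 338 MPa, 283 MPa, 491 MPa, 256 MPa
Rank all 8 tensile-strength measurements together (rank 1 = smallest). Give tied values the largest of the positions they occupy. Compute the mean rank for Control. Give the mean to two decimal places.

Sorted (ascending): 256, 256, 283, 309, 338, 457, 491, 559
The 2 values of 256 occupy positions 1–2 → each gets rank 2.
Control values → pooled ranks: 256→2, 559→8, 457→6, 309→4
Mean rank = (2 + 8 + 6 + 4) / 4 = 5.00

5.00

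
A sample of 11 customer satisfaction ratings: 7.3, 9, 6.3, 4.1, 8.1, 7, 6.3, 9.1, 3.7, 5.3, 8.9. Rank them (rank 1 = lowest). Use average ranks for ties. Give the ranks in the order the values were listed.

Sorted (ascending): 3.7, 4.1, 5.3, 6.3, 6.3, 7, 7.3, 8.1, 8.9, 9, 9.1
The 2 values of 6.3 occupy positions 4–5 → average rank (4+5)/2 = 4.5.

7, 10, 4.5, 2, 8, 6, 4.5, 11, 1, 3, 9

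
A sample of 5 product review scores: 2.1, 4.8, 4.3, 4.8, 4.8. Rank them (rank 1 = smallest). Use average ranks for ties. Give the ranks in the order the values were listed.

Sorted (ascending): 2.1, 4.3, 4.8, 4.8, 4.8
The 3 values of 4.8 occupy positions 3–5 → average rank 4.

1, 4, 2, 4, 4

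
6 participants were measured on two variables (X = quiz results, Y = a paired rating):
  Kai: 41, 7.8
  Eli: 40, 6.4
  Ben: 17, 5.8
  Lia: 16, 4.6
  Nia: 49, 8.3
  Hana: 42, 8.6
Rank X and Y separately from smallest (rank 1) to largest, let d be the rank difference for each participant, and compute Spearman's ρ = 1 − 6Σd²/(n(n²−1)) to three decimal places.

0.943

Ranks of variable 1: 4, 3, 2, 1, 6, 5
Ranks of variable 2: 4, 3, 2, 1, 5, 6
d = r₁ − r₂: 0, 0, 0, 0, 1, -1
d²: 0, 0, 0, 0, 1, 1; Σd² = 2
ρ = 1 − 6·2/(6·35) = 1 − 12/210 = 0.943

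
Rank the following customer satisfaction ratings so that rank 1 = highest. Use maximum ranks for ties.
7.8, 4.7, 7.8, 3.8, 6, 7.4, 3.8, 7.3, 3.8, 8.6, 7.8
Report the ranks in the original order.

Sorted (descending): 8.6, 7.8, 7.8, 7.8, 7.4, 7.3, 6, 4.7, 3.8, 3.8, 3.8
The 3 values of 7.8 occupy positions 2–4 → each gets rank 4.
The 3 values of 3.8 occupy positions 9–11 → each gets rank 11.

4, 8, 4, 11, 7, 5, 11, 6, 11, 1, 4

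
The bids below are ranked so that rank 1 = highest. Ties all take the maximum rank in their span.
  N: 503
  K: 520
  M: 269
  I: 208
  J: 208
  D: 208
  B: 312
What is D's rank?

Sorted (descending): 520, 503, 312, 269, 208, 208, 208
The 3 values of 208 occupy positions 5–7 → each gets rank 7.
D has value 208 → rank 7.

7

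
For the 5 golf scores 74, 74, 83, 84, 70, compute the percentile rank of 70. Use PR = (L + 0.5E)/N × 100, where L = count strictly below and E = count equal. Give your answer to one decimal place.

10.0

N = 5.
Strictly below 70: 0. Equal to 70: 1.
PR = (0 + 0.5·1)/5 × 100 = 10.0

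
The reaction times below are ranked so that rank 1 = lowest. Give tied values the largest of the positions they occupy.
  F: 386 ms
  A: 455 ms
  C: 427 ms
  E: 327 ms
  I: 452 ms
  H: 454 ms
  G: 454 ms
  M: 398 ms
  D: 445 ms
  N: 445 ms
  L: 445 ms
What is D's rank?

Sorted (ascending): 327, 386, 398, 427, 445, 445, 445, 452, 454, 454, 455
The 3 values of 445 occupy positions 5–7 → each gets rank 7.
The 2 values of 454 occupy positions 9–10 → each gets rank 10.
D has value 445 ms → rank 7.

7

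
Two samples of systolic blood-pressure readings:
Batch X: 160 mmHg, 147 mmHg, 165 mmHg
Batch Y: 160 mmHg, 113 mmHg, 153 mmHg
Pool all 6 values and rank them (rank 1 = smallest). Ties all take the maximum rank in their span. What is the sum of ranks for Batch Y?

Sorted (ascending): 113, 147, 153, 160, 160, 165
The 2 values of 160 occupy positions 4–5 → each gets rank 5.
Batch Y values → pooled ranks: 160→5, 113→1, 153→3
Rank sum = 5 + 1 + 3 = 9

9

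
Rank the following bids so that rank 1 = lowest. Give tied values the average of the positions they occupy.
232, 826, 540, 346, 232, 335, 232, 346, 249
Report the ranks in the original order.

2, 9, 8, 6.5, 2, 5, 2, 6.5, 4

Sorted (ascending): 232, 232, 232, 249, 335, 346, 346, 540, 826
The 3 values of 232 occupy positions 1–3 → average rank 2.
The 2 values of 346 occupy positions 6–7 → average rank (6+7)/2 = 6.5.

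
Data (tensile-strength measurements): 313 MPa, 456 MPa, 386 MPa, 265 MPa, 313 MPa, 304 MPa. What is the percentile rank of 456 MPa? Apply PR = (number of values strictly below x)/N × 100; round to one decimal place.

N = 6.
Strictly below 456: 5. Equal to 456: 1.
PR = 5/6 × 100 = 83.3

83.3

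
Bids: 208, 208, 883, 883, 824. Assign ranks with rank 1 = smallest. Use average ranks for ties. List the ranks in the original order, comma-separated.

1.5, 1.5, 4.5, 4.5, 3

Sorted (ascending): 208, 208, 824, 883, 883
The 2 values of 208 occupy positions 1–2 → average rank (1+2)/2 = 1.5.
The 2 values of 883 occupy positions 4–5 → average rank (4+5)/2 = 4.5.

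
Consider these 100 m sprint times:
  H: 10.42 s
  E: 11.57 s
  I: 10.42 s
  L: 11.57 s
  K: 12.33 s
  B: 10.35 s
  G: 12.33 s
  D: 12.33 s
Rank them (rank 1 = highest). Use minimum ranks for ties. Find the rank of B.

Sorted (descending): 12.33, 12.33, 12.33, 11.57, 11.57, 10.42, 10.42, 10.35
The 3 values of 12.33 occupy positions 1–3 → each gets rank 1.
The 2 values of 11.57 occupy positions 4–5 → each gets rank 4.
The 2 values of 10.42 occupy positions 6–7 → each gets rank 6.
B has value 10.35 s → rank 8.

8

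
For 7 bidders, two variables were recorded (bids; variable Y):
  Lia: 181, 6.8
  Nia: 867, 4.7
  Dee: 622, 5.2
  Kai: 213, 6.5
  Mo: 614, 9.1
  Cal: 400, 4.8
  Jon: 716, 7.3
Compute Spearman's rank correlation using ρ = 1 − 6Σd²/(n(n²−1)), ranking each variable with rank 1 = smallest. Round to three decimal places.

Ranks of variable 1: 1, 7, 5, 2, 4, 3, 6
Ranks of variable 2: 5, 1, 3, 4, 7, 2, 6
d = r₁ − r₂: -4, 6, 2, -2, -3, 1, 0
d²: 16, 36, 4, 4, 9, 1, 0; Σd² = 70
ρ = 1 − 6·70/(7·48) = 1 − 420/336 = -0.250

-0.250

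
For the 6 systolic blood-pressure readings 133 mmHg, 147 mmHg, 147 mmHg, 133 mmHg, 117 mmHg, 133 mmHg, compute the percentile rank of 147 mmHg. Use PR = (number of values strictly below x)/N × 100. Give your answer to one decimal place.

N = 6.
Strictly below 147: 4. Equal to 147: 2.
PR = 4/6 × 100 = 66.7

66.7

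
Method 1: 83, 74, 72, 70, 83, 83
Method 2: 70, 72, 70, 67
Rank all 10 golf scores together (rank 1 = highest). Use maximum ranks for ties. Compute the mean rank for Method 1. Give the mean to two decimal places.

Sorted (descending): 83, 83, 83, 74, 72, 72, 70, 70, 70, 67
The 3 values of 83 occupy positions 1–3 → each gets rank 3.
The 2 values of 72 occupy positions 5–6 → each gets rank 6.
The 3 values of 70 occupy positions 7–9 → each gets rank 9.
Method 1 values → pooled ranks: 83→3, 74→4, 72→6, 70→9, 83→3, 83→3
Mean rank = (3 + 4 + 6 + 9 + 3 + 3) / 6 = 4.67

4.67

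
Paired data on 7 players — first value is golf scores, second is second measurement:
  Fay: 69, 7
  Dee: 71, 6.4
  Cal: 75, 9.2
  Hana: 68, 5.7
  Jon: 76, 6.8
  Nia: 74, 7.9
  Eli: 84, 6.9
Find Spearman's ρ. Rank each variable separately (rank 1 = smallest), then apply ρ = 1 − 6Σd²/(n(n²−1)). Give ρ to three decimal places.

Ranks of variable 1: 2, 3, 5, 1, 6, 4, 7
Ranks of variable 2: 5, 2, 7, 1, 3, 6, 4
d = r₁ − r₂: -3, 1, -2, 0, 3, -2, 3
d²: 9, 1, 4, 0, 9, 4, 9; Σd² = 36
ρ = 1 − 6·36/(7·48) = 1 − 216/336 = 0.357

0.357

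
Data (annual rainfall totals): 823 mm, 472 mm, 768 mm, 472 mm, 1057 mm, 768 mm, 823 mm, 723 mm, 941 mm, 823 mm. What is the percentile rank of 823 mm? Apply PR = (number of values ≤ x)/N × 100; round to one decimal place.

N = 10.
Strictly below 823: 5. Equal to 823: 3.
PR = 8/10 × 100 = 80.0

80.0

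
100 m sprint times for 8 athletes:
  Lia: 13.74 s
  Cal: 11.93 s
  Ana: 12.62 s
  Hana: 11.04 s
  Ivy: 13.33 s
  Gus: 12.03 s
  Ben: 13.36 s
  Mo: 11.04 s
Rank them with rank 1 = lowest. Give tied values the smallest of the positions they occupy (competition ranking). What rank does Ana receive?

Sorted (ascending): 11.04, 11.04, 11.93, 12.03, 12.62, 13.33, 13.36, 13.74
The 2 values of 11.04 occupy positions 1–2 → each gets rank 1.
Ana has value 12.62 s → rank 5.

5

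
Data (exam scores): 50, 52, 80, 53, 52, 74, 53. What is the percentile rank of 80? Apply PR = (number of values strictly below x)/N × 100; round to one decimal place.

N = 7.
Strictly below 80: 6. Equal to 80: 1.
PR = 6/7 × 100 = 85.7

85.7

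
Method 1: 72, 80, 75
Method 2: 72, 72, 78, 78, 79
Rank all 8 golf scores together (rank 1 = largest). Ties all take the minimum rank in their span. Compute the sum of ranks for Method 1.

Sorted (descending): 80, 79, 78, 78, 75, 72, 72, 72
The 2 values of 78 occupy positions 3–4 → each gets rank 3.
The 3 values of 72 occupy positions 6–8 → each gets rank 6.
Method 1 values → pooled ranks: 72→6, 80→1, 75→5
Rank sum = 6 + 1 + 5 = 12

12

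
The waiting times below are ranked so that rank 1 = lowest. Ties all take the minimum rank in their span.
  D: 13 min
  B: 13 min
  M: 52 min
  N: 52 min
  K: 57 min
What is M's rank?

3

Sorted (ascending): 13, 13, 52, 52, 57
The 2 values of 13 occupy positions 1–2 → each gets rank 1.
The 2 values of 52 occupy positions 3–4 → each gets rank 3.
M has value 52 min → rank 3.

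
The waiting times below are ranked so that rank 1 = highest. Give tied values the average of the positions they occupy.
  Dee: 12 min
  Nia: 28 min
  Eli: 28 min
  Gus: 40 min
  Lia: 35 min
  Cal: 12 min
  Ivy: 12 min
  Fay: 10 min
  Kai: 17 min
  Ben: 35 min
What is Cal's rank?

Sorted (descending): 40, 35, 35, 28, 28, 17, 12, 12, 12, 10
The 2 values of 35 occupy positions 2–3 → average rank (2+3)/2 = 2.5.
The 2 values of 28 occupy positions 4–5 → average rank (4+5)/2 = 4.5.
The 3 values of 12 occupy positions 7–9 → average rank 8.
Cal has value 12 min → rank 8.

8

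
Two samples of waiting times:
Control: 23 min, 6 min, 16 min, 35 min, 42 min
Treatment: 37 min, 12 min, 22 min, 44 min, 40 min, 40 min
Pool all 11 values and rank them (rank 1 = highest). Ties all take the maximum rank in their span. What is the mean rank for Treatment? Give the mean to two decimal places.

Sorted (descending): 44, 42, 40, 40, 37, 35, 23, 22, 16, 12, 6
The 2 values of 40 occupy positions 3–4 → each gets rank 4.
Treatment values → pooled ranks: 37→5, 12→10, 22→8, 44→1, 40→4, 40→4
Mean rank = (5 + 10 + 8 + 1 + 4 + 4) / 6 = 5.33

5.33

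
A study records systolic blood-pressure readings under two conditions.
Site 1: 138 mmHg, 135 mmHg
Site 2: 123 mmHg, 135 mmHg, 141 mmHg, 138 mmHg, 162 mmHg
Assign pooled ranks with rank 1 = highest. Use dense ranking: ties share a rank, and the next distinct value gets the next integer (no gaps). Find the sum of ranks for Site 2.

Sorted (descending): 162, 141, 138, 138, 135, 135, 123
The 2 values of 138 share dense rank 3.
The 2 values of 135 share dense rank 4.
Remaining distinct values take the next consecutive integers.
Site 2 values → pooled ranks: 123→5, 135→4, 141→2, 138→3, 162→1
Rank sum = 5 + 4 + 2 + 3 + 1 = 15

15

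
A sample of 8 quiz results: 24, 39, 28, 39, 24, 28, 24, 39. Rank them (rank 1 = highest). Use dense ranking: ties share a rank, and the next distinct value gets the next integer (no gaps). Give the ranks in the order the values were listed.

Sorted (descending): 39, 39, 39, 28, 28, 24, 24, 24
The 3 values of 39 share dense rank 1.
The 2 values of 28 share dense rank 2.
The 3 values of 24 share dense rank 3.

3, 1, 2, 1, 3, 2, 3, 1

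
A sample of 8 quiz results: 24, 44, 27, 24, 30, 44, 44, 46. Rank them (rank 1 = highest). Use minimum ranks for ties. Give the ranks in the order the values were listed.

7, 2, 6, 7, 5, 2, 2, 1

Sorted (descending): 46, 44, 44, 44, 30, 27, 24, 24
The 3 values of 44 occupy positions 2–4 → each gets rank 2.
The 2 values of 24 occupy positions 7–8 → each gets rank 7.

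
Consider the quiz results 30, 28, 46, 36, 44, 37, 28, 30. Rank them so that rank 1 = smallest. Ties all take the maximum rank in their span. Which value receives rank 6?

37

Sorted (ascending): 28, 28, 30, 30, 36, 37, 44, 46
The 2 values of 28 occupy positions 1–2 → each gets rank 2.
The 2 values of 30 occupy positions 3–4 → each gets rank 4.
Rank 6 → value 37.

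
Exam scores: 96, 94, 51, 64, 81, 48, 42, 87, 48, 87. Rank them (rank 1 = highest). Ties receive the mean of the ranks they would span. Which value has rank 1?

96

Sorted (descending): 96, 94, 87, 87, 81, 64, 51, 48, 48, 42
The 2 values of 87 occupy positions 3–4 → average rank (3+4)/2 = 3.5.
The 2 values of 48 occupy positions 8–9 → average rank (8+9)/2 = 8.5.
Rank 1 → value 96.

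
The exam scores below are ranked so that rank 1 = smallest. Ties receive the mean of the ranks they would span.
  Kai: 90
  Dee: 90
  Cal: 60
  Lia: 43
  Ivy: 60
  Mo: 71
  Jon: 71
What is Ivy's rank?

2.5

Sorted (ascending): 43, 60, 60, 71, 71, 90, 90
The 2 values of 60 occupy positions 2–3 → average rank (2+3)/2 = 2.5.
The 2 values of 71 occupy positions 4–5 → average rank (4+5)/2 = 4.5.
The 2 values of 90 occupy positions 6–7 → average rank (6+7)/2 = 6.5.
Ivy has value 60 → rank 2.5.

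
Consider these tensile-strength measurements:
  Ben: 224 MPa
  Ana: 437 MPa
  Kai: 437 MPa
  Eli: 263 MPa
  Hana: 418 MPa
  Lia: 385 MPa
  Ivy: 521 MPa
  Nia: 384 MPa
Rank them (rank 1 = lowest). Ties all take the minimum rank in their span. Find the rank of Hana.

Sorted (ascending): 224, 263, 384, 385, 418, 437, 437, 521
The 2 values of 437 occupy positions 6–7 → each gets rank 6.
Hana has value 418 MPa → rank 5.

5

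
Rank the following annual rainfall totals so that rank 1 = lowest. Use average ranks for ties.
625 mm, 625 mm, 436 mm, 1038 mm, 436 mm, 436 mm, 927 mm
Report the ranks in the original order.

Sorted (ascending): 436, 436, 436, 625, 625, 927, 1038
The 3 values of 436 occupy positions 1–3 → average rank 2.
The 2 values of 625 occupy positions 4–5 → average rank (4+5)/2 = 4.5.

4.5, 4.5, 2, 7, 2, 2, 6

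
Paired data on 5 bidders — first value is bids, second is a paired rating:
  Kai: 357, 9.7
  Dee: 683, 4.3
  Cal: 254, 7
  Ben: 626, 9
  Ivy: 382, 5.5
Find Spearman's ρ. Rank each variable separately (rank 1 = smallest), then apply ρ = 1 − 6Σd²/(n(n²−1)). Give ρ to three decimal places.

-0.500

Ranks of variable 1: 2, 5, 1, 4, 3
Ranks of variable 2: 5, 1, 3, 4, 2
d = r₁ − r₂: -3, 4, -2, 0, 1
d²: 9, 16, 4, 0, 1; Σd² = 30
ρ = 1 − 6·30/(5·24) = 1 − 180/120 = -0.500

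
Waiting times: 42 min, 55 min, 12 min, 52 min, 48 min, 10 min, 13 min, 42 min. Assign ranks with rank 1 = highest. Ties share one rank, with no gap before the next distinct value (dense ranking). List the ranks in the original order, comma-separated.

Sorted (descending): 55, 52, 48, 42, 42, 13, 12, 10
The 2 values of 42 share dense rank 4.
Remaining distinct values take the next consecutive integers.

4, 1, 6, 2, 3, 7, 5, 4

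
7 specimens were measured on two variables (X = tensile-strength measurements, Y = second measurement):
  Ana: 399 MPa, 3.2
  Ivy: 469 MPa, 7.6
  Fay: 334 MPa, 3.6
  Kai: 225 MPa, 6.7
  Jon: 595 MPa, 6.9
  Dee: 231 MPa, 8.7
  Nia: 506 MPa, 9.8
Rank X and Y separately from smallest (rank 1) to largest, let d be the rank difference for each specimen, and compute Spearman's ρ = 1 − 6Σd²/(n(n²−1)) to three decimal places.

Ranks of variable 1: 4, 5, 3, 1, 7, 2, 6
Ranks of variable 2: 1, 5, 2, 3, 4, 6, 7
d = r₁ − r₂: 3, 0, 1, -2, 3, -4, -1
d²: 9, 0, 1, 4, 9, 16, 1; Σd² = 40
ρ = 1 − 6·40/(7·48) = 1 − 240/336 = 0.286

0.286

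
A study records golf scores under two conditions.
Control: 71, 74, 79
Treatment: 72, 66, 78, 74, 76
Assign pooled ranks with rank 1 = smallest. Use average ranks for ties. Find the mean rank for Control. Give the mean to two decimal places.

Sorted (ascending): 66, 71, 72, 74, 74, 76, 78, 79
The 2 values of 74 occupy positions 4–5 → average rank (4+5)/2 = 4.5.
Control values → pooled ranks: 71→2, 74→4.5, 79→8
Mean rank = (2 + 4.5 + 8) / 3 = 4.83

4.83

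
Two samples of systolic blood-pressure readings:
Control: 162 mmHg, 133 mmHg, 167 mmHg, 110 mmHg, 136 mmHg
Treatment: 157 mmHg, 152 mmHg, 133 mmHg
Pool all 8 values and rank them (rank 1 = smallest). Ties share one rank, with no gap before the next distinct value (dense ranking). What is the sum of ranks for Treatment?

11

Sorted (ascending): 110, 133, 133, 136, 152, 157, 162, 167
The 2 values of 133 share dense rank 2.
Remaining distinct values take the next consecutive integers.
Treatment values → pooled ranks: 157→5, 152→4, 133→2
Rank sum = 5 + 4 + 2 = 11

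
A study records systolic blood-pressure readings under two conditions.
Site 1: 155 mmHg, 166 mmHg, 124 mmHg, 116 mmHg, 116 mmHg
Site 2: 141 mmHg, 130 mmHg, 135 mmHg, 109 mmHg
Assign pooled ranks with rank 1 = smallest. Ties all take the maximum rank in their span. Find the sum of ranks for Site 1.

Sorted (ascending): 109, 116, 116, 124, 130, 135, 141, 155, 166
The 2 values of 116 occupy positions 2–3 → each gets rank 3.
Site 1 values → pooled ranks: 155→8, 166→9, 124→4, 116→3, 116→3
Rank sum = 8 + 9 + 4 + 3 + 3 = 27

27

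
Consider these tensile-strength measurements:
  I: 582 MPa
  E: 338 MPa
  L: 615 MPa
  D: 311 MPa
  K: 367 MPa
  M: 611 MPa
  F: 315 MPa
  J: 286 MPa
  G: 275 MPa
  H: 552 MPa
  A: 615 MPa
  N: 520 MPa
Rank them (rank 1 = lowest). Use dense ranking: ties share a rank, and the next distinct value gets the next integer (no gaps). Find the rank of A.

11

Sorted (ascending): 275, 286, 311, 315, 338, 367, 520, 552, 582, 611, 615, 615
The 2 values of 615 share dense rank 11.
Remaining distinct values take the next consecutive integers.
A has value 615 MPa → rank 11.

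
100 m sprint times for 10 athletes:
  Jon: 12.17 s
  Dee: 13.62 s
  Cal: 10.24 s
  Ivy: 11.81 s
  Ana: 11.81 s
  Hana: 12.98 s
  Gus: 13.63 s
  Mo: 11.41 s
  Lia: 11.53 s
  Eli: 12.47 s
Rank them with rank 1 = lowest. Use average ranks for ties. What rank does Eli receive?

7

Sorted (ascending): 10.24, 11.41, 11.53, 11.81, 11.81, 12.17, 12.47, 12.98, 13.62, 13.63
The 2 values of 11.81 occupy positions 4–5 → average rank (4+5)/2 = 4.5.
Eli has value 12.47 s → rank 7.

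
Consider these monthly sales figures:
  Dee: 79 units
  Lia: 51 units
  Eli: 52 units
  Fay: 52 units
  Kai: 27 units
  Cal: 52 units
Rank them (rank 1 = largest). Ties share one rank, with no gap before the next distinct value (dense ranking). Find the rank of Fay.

Sorted (descending): 79, 52, 52, 52, 51, 27
The 3 values of 52 share dense rank 2.
Remaining distinct values take the next consecutive integers.
Fay has value 52 units → rank 2.

2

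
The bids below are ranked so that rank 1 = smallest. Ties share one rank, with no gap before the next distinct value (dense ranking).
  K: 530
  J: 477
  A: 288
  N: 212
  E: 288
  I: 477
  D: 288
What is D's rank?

Sorted (ascending): 212, 288, 288, 288, 477, 477, 530
The 3 values of 288 share dense rank 2.
The 2 values of 477 share dense rank 3.
Remaining distinct values take the next consecutive integers.
D has value 288 → rank 2.

2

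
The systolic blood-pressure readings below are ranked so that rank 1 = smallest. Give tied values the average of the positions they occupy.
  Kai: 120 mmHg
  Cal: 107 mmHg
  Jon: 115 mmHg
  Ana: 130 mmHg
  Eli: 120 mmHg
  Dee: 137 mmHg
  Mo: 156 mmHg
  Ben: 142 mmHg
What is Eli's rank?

3.5

Sorted (ascending): 107, 115, 120, 120, 130, 137, 142, 156
The 2 values of 120 occupy positions 3–4 → average rank (3+4)/2 = 3.5.
Eli has value 120 mmHg → rank 3.5.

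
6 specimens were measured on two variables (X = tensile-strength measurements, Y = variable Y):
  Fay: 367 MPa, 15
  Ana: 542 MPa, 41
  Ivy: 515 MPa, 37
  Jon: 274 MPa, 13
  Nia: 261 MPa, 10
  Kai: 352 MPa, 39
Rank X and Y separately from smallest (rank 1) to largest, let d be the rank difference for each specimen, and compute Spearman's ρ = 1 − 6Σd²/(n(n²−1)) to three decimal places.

Ranks of variable 1: 4, 6, 5, 2, 1, 3
Ranks of variable 2: 3, 6, 4, 2, 1, 5
d = r₁ − r₂: 1, 0, 1, 0, 0, -2
d²: 1, 0, 1, 0, 0, 4; Σd² = 6
ρ = 1 − 6·6/(6·35) = 1 − 36/210 = 0.829

0.829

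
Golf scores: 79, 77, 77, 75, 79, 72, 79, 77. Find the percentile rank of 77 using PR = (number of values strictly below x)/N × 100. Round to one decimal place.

N = 8.
Strictly below 77: 2. Equal to 77: 3.
PR = 2/8 × 100 = 25.0

25.0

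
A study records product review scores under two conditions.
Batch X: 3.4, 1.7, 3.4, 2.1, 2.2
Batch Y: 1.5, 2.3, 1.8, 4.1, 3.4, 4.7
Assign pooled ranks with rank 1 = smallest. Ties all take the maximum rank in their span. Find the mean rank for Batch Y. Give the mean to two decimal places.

Sorted (ascending): 1.5, 1.7, 1.8, 2.1, 2.2, 2.3, 3.4, 3.4, 3.4, 4.1, 4.7
The 3 values of 3.4 occupy positions 7–9 → each gets rank 9.
Batch Y values → pooled ranks: 1.5→1, 2.3→6, 1.8→3, 4.1→10, 3.4→9, 4.7→11
Mean rank = (1 + 6 + 3 + 10 + 9 + 11) / 6 = 6.67

6.67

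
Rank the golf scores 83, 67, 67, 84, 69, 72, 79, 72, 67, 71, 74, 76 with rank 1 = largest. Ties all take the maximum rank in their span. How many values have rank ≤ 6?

5

Sorted (descending): 84, 83, 79, 76, 74, 72, 72, 71, 69, 67, 67, 67
The 2 values of 72 occupy positions 6–7 → each gets rank 7.
The 3 values of 67 occupy positions 10–12 → each gets rank 12.
Ranks ≤ 6: {1, 2, 3, 4, 5} → 5 values.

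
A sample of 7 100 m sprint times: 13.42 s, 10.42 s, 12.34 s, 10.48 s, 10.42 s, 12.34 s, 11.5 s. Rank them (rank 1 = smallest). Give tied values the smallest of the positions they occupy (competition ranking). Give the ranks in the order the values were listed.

Sorted (ascending): 10.42, 10.42, 10.48, 11.5, 12.34, 12.34, 13.42
The 2 values of 10.42 occupy positions 1–2 → each gets rank 1.
The 2 values of 12.34 occupy positions 5–6 → each gets rank 5.

7, 1, 5, 3, 1, 5, 4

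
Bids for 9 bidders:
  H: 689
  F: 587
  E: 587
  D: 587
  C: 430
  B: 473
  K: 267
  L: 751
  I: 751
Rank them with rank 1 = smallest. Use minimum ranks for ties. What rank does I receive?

Sorted (ascending): 267, 430, 473, 587, 587, 587, 689, 751, 751
The 3 values of 587 occupy positions 4–6 → each gets rank 4.
The 2 values of 751 occupy positions 8–9 → each gets rank 8.
I has value 751 → rank 8.

8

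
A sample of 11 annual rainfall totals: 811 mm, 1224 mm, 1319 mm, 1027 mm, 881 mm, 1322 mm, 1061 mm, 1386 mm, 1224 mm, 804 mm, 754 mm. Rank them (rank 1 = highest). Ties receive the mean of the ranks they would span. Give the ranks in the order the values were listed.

Sorted (descending): 1386, 1322, 1319, 1224, 1224, 1061, 1027, 881, 811, 804, 754
The 2 values of 1224 occupy positions 4–5 → average rank (4+5)/2 = 4.5.

9, 4.5, 3, 7, 8, 2, 6, 1, 4.5, 10, 11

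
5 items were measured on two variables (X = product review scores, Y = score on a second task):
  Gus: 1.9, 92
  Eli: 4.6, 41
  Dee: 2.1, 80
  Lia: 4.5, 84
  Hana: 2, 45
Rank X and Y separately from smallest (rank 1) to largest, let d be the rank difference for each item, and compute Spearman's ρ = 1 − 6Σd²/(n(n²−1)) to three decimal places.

Ranks of variable 1: 1, 5, 3, 4, 2
Ranks of variable 2: 5, 1, 3, 4, 2
d = r₁ − r₂: -4, 4, 0, 0, 0
d²: 16, 16, 0, 0, 0; Σd² = 32
ρ = 1 − 6·32/(5·24) = 1 − 192/120 = -0.600

-0.600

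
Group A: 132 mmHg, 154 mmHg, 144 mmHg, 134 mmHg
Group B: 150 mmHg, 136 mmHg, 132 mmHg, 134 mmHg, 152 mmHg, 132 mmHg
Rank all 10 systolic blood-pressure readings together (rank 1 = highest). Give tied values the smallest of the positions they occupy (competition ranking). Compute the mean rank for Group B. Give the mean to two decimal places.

5.33

Sorted (descending): 154, 152, 150, 144, 136, 134, 134, 132, 132, 132
The 2 values of 134 occupy positions 6–7 → each gets rank 6.
The 3 values of 132 occupy positions 8–10 → each gets rank 8.
Group B values → pooled ranks: 150→3, 136→5, 132→8, 134→6, 152→2, 132→8
Mean rank = (3 + 5 + 8 + 6 + 2 + 8) / 6 = 5.33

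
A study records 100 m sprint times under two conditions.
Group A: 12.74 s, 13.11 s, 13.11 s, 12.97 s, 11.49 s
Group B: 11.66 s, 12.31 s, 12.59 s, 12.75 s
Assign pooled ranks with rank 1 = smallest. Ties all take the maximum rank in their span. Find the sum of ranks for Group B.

Sorted (ascending): 11.49, 11.66, 12.31, 12.59, 12.74, 12.75, 12.97, 13.11, 13.11
The 2 values of 13.11 occupy positions 8–9 → each gets rank 9.
Group B values → pooled ranks: 11.66→2, 12.31→3, 12.59→4, 12.75→6
Rank sum = 2 + 3 + 4 + 6 = 15

15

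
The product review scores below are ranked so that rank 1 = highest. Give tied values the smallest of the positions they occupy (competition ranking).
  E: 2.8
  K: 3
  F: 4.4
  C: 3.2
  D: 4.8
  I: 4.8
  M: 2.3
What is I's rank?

1

Sorted (descending): 4.8, 4.8, 4.4, 3.2, 3, 2.8, 2.3
The 2 values of 4.8 occupy positions 1–2 → each gets rank 1.
I has value 4.8 → rank 1.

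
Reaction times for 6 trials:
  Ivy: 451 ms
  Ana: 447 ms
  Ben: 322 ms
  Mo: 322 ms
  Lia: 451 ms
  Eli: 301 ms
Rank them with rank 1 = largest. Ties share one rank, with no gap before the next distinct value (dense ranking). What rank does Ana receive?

Sorted (descending): 451, 451, 447, 322, 322, 301
The 2 values of 451 share dense rank 1.
The 2 values of 322 share dense rank 3.
Remaining distinct values take the next consecutive integers.
Ana has value 447 ms → rank 2.

2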